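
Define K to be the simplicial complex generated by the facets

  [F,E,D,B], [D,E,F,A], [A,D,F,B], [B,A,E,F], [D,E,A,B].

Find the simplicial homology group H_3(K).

We work with the vertex ordering A < B < D < E < F. The simplices of K, each written with vertices in increasing order, are:

  0-simplices (5): A, B, D, E, F
  1-simplices (10): AB, AD, AE, AF, BD, BE, BF, DE, DF, EF
  2-simplices (10): ABD, ABE, ABF, ADE, ADF, AEF, BDE, BDF, BEF, DEF
  3-simplices (5): ABDE, ABDF, ABEF, ADEF, BDEF

Hence C_0 ≅ Z^5, C_1 ≅ Z^10, C_2 ≅ Z^10, C_3 ≅ Z^5.

∂_1: C_1 → C_0 is given by ∂[p,q] = [q] − [p].
As a 5×10 matrix over Z this has rank 4, with invariant factors (1,1,1,1).

Boundary ∂_2: C_2 → C_1 maps a triangle to the signed sum of its edges. For instance
  ∂BEF = EF − BF + BE,
  ∂BDF = DF − BF + BD.
This gives a 10×10 integer matrix of rank 6; reducing to Smith normal form yields diagonal entries (1,1,1,1,1,1).

Boundary ∂_3: C_3 → C_2 sends each 3-simplex σ to the alternating sum Σ_i (−1)^i (σ with its i-th vertex removed). For instance
  ∂ABDF = BDF − ADF + ABF − ABD,
  ∂ABDE = BDE − ADE + ABE − ABD.
As a 10×5 matrix over Z this has rank 4, with invariant factors (1,1,1,1).

Computing H_k = (kernel of ∂_k) / (image of ∂_{k+1}):

  H_3: rank ker ∂_3 − rank ∂_4 = (5 − 4) − 0 = 1, and there is no ∂_4, so H_3 = Z.

(K is a triangulation of the 3-sphere S^3.)

H_3 = Z.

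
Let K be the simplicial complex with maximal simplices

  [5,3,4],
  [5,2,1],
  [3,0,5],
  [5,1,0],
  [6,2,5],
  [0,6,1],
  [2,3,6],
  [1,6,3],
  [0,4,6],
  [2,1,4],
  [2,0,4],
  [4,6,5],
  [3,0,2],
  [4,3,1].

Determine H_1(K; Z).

Fix the vertex order 0 < 1 < 2 < 3 < 4 < 5 < 6 and write every simplex with vertices in increasing order. Then dim K = 2 and the simplices of K are:

  0-simplices (7): [0], [1], [2], [3], [4], [5], [6]
  1-simplices (21): [0,1], [0,2], [0,3], [0,4], [0,5], [0,6], [1,2], [1,3], [1,4], [1,5], [1,6], [2,3], [2,4], [2,5], [2,6], [3,4], [3,5], [3,6], [4,5], [4,6], [5,6]
  2-simplices (14): [0,1,5], [0,1,6], [0,2,3], [0,2,4], [0,3,5], [0,4,6], [1,2,4], [1,2,5], [1,3,4], [1,3,6], [2,3,6], [2,5,6], [3,4,5], [4,5,6]

giving chain groups C_0 ≅ Z^7, C_1 ≅ Z^21, C_2 ≅ Z^14.

Boundary ∂_1: C_1 → C_0 sends each edge [p,q] (with p < q) to q − p. For instance
  ∂[0,5] = [5] − [0].
The 7×21 boundary matrix has rank 6 and Smith normal form diag(1,1,1,1,1,1).

∂_2: C_2 → C_1 acts by ∂[p,q,r] = [q,r] − [p,r] + [p,q]. For instance
  ∂[3,4,5] = [4,5] − [3,5] + [3,4],
  ∂[4,5,6] = [5,6] − [4,6] + [4,5].
This gives a 21×14 integer matrix of rank 13; reducing to Smith normal form yields diagonal entries (1,1,1,1,1,1,1,1,1,1,1,1,1).

Reading off H_k = ker ∂_k / im ∂_{k+1}:

  H_1: rank ker ∂_1 − rank ∂_2 = (21 − 6) − 13 = 2, and the invariant factors of ∂_2 are all 1, so H_1 ≅ Z^2.

H_1 ≅ Z^2.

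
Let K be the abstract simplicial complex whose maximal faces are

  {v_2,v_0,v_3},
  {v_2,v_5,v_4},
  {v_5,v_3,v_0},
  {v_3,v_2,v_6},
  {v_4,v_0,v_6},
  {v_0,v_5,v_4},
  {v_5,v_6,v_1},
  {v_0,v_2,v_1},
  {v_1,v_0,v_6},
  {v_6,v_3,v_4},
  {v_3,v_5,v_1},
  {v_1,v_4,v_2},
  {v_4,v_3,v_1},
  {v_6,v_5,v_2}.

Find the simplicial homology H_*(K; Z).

Fix the vertex order v_0 < v_1 < v_2 < v_3 < v_4 < v_5 < v_6 and write every simplex with vertices in increasing order. Then dim K = 2 and the simplices of K are:

  0-simplices (7): [v_0], [v_1], [v_2], [v_3], [v_4], [v_5], [v_6]
  1-simplices (21): (21 of them)
  2-simplices (14): (14 of them)

Hence C_0 ≅ Z^7, C_1 ≅ Z^21, C_2 ≅ Z^14.

Boundary ∂_1: C_1 → C_0 is given by ∂[p,q] = [q] − [p]. For instance
  ∂[v_2,v_3] = [v_3] − [v_2].
As a 7×21 matrix over Z this has rank 6, with invariant factors (1,1,1,1,1,1).

Boundary ∂_2: C_2 → C_1 acts by ∂[p,q,r] = [q,r] − [p,r] + [p,q]. For instance
  ∂[v_1,v_5,v_6] = [v_5,v_6] − [v_1,v_6] + [v_1,v_5],
  ∂[v_1,v_2,v_4] = [v_2,v_4] − [v_1,v_4] + [v_1,v_2].
As a 21×14 matrix over Z this has rank 13, with invariant factors (1,1,1,1,1,1,1,1,1,1,1,1,1).

Now H_k = ker ∂_k / im ∂_{k+1}, so:

  H_0: rank C_0 − rank ∂_1 = 7 − 6 = 1, and the invariant factors of ∂_1 are all 1, so H_0 = Z.
  H_1: rank ker ∂_1 − rank ∂_2 = (21 − 6) − 13 = 2, and the invariant factors of ∂_2 are all 1, so H_1 = Z^2.
  H_2: rank ker ∂_2 − rank ∂_3 = (14 − 13) − 0 = 1, and there is no ∂_3, so H_2 = Z.

As a check, the Euler characteristic is 7 − 21 + 14 = 0, which agrees with 1 − 2 + 1 = 0.

H_0 = Z,  H_1 = Z^2,  H_2 = Z.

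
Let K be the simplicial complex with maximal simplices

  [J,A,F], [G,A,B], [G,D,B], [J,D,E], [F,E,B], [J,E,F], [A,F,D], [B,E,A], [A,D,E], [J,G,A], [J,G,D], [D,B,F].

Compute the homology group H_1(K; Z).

We work with the vertex ordering A < B < D < E < F < G < J. The simplices of K, each written with vertices in increasing order, are:

  0-simplices (7): A, B, D, E, F, G, J
  1-simplices (18): AB, AD, AE, AF, AG, AJ, BD, BE, BF, BG, DE, DF, DG, DJ, EF, EJ, FJ, GJ
  2-simplices (12): ABE, ABG, ADE, ADF, AFJ, AGJ, BDF, BDG, BEF, DEJ, DGJ, EFJ

so the chain groups are C_0 ≅ Z^7, C_1 ≅ Z^18, C_2 ≅ Z^12.

Boundary ∂_1: C_1 → C_0 sends each edge [p,q] (with p < q) to q − p.
As a 7×18 matrix over Z this has rank 6, with invariant factors (1,1,1,1,1,1).

∂_2: C_2 → C_1 sends each 2-simplex [p,q,r] to [q,r] − [p,r] + [p,q]. For instance
  ∂ABG = BG − AG + AB,
  ∂AFJ = FJ − AJ + AF.
As a 18×12 matrix over Z this has rank 12, with invariant factors (1,1,1,1,1,1,1,1,1,1,1,2).

Now H_k = ker ∂_k / im ∂_{k+1}, so:

  H_1: rank ker ∂_1 − rank ∂_2 = (18 − 6) − 12 = 0, and ∂_2 has invariant factor 2 > 1, so H_1 = Z/2.

H_1 ≅ Z/2.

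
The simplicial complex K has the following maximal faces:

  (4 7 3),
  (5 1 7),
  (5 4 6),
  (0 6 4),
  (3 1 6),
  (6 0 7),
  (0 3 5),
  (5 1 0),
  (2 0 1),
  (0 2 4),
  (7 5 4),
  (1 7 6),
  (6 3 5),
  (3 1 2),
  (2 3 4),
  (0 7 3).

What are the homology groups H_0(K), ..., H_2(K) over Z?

Take the total order 0 < 1 < 2 < 3 < 4 < 5 < 6 < 7 on the vertex set. Then K (dimension 2) consists of the simplices:

  0-simplices (8): [0], [1], [2], [3], [4], [5], [6], [7]
  1-simplices (24): (24 of them)
  2-simplices (16): [0,1,2], [0,1,5], [0,2,4], [0,3,5], [0,3,7], [0,4,6], [0,6,7], [1,2,3], [1,3,6], [1,5,7], [1,6,7], [2,3,4], [3,4,7], [3,5,6], [4,5,6], [4,5,7]

Hence C_0 ≅ Z^8, C_1 ≅ Z^24, C_2 ≅ Z^16.

The boundary map ∂_1: C_1 → C_0 maps an edge to its endpoints' difference, ∂[p,q] = q − p.
The 8×24 boundary matrix has rank 7 and Smith normal form diag(1,1,1,1,1,1,1).

The boundary map ∂_2: C_2 → C_1 maps a triangle to the signed sum of its edges. For instance
  ∂[0,3,5] = [3,5] − [0,5] + [0,3],
  ∂[1,3,6] = [3,6] − [1,6] + [1,3].
This gives a 24×16 integer matrix of rank 15; reducing to Smith normal form yields diagonal entries (1,1,1,1,1,1,1,1,1,1,1,1,1,1,1).

Reading off H_k = ker ∂_k / im ∂_{k+1}:

  H_0: rank C_0 − rank ∂_1 = 8 − 7 = 1, and the invariant factors of ∂_1 are all 1, so H_0 = Z.
  H_1: rank ker ∂_1 − rank ∂_2 = (24 − 7) − 15 = 2, and the invariant factors of ∂_2 are all 1, so H_1 = Z^2.
  H_2: rank ker ∂_2 − rank ∂_3 = (16 − 15) − 0 = 1, and there is no ∂_3, so H_2 = Z.

As a check, the Euler characteristic is 8 − 24 + 16 = 0, which agrees with 1 − 2 + 1 = 0.

H_0 ≅ Z,  H_1 ≅ Z^2,  H_2 ≅ Z.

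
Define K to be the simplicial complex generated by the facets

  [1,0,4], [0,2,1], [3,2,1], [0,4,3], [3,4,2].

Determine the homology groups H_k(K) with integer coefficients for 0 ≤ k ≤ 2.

K has 5 vertices, 10 edges, 5 triangles.
rank ∂_0 = 0, rank ∂_1 = 4 ⇒ b_0 = 5 − 0 − 4 = 1; all invariant factors of ∂_1 are 1 so no torsion. So H_0 = Z.
rank ∂_1 = 4, rank ∂_2 = 5 ⇒ b_1 = 10 − 4 − 5 = 1; all invariant factors of ∂_2 are 1 so no torsion. So H_1 = Z.
rank ∂_2 = 5, rank ∂_3 = 0 ⇒ b_2 = 5 − 5 − 0 = 0. So H_2 = 0.

H_0 = Z,  H_1 = Z,  H_2 = 0.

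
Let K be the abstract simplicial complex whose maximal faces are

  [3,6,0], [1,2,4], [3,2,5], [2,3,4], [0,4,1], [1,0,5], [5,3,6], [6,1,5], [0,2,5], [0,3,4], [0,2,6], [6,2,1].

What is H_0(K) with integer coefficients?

We work with the vertex ordering 0 < 1 < 2 < 3 < 4 < 5 < 6. The simplices of K, each written with vertices in increasing order, are:

  0-simplices (7): [0], [1], [2], [3], [4], [5], [6]
  1-simplices (18): [0,1], [0,2], [0,3], [0,4], [0,5], [0,6], [1,2], [1,4], [1,5], [1,6], [2,3], [2,4], [2,5], [2,6], [3,4], [3,5], [3,6], [5,6]
  2-simplices (12): [0,1,4], [0,1,5], [0,2,5], [0,2,6], [0,3,4], [0,3,6], [1,2,4], [1,2,6], [1,5,6], [2,3,4], [2,3,5], [3,5,6]

Hence C_0 ≅ Z^7, C_1 ≅ Z^18, C_2 ≅ Z^12.

∂_1: C_1 → C_0 sends each edge [p,q] (with p < q) to q − p.
The resulting 7×18 matrix has rank 6, and its Smith normal form has invariant factors (1,1,1,1,1,1).

Boundary ∂_2: C_2 → C_1 sends each 2-simplex [p,q,r] to [q,r] − [p,r] + [p,q]. For instance
  ∂[1,5,6] = [5,6] − [1,6] + [1,5],
  ∂[0,1,4] = [1,4] − [0,4] + [0,1].
As a 18×12 matrix over Z this has rank 12, with invariant factors (1,1,1,1,1,1,1,1,1,1,1,2).

Computing H_k = (kernel of ∂_k) / (image of ∂_{k+1}):

  H_0: rank C_0 − rank ∂_1 = 7 − 6 = 1, and the invariant factors of ∂_1 are all 1, so H_0 ≅ Z.

H_0 ≅ Z.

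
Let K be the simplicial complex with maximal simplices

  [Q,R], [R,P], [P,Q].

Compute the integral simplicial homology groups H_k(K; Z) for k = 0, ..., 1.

Order the vertices as P < Q < R. Listing each simplex with vertices in this order, K has dimension 1 with simplices:

  0-simplices (3): P, Q, R
  1-simplices (3): PQ, PR, QR

Hence C_0 ≅ Z^3, C_1 ≅ Z^3.

Boundary ∂_1: C_1 → C_0 sends each edge [p,q] (with p < q) to q − p.
The 3×3 boundary matrix has rank 2 and Smith normal form diag(1,1).

Reading off H_k = ker ∂_k / im ∂_{k+1}:

  H_0: rank C_0 − rank ∂_1 = 3 − 2 = 1, and the invariant factors of ∂_1 are all 1, so H_0 ≅ Z.
  H_1: rank ker ∂_1 − rank ∂_2 = (3 − 2) − 0 = 1, and there is no ∂_2, so H_1 ≅ Z.

H_0 = Z,  H_1 = Z.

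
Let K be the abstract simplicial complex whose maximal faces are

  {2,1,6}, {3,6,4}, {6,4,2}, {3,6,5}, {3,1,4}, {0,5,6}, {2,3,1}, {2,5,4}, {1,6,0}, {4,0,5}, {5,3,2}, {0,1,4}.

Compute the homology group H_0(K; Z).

H_0 ≅ Z.

K has 7 vertices, 18 edges, 12 triangles.
rank ∂_0 = 0, rank ∂_1 = 6 ⇒ b_0 = 7 − 0 − 6 = 1; all invariant factors of ∂_1 are 1 so no torsion. So H_0 ≅ Z.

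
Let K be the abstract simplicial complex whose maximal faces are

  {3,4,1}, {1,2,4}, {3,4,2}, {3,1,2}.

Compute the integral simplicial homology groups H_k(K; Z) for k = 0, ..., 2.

H_0 = Z,  H_1 = 0,  H_2 = Z.

Take the total order 1 < 2 < 3 < 4 on the vertex set. Then K (dimension 2) consists of the simplices:

  0-simplices (4): [1], [2], [3], [4]
  1-simplices (6): [1,2], [1,3], [1,4], [2,3], [2,4], [3,4]
  2-simplices (4): [1,2,3], [1,2,4], [1,3,4], [2,3,4]

so the chain groups are C_0 ≅ Z^4, C_1 ≅ Z^6, C_2 ≅ Z^4.

Boundary ∂_1: C_1 → C_0 sends each edge [p,q] (with p < q) to q − p. For instance
  ∂[1,4] = [4] − [1].
The 4×6 boundary matrix has rank 3 and Smith normal form diag(1,1,1).

The boundary map ∂_2: C_2 → C_1 maps a triangle to the signed sum of its edges. For instance
  ∂[1,3,4] = [3,4] − [1,4] + [1,3],
  ∂[2,3,4] = [3,4] − [2,4] + [2,3].
The 6×4 boundary matrix has rank 3 and Smith normal form diag(1,1,1).

Now H_k = ker ∂_k / im ∂_{k+1}, so:

  H_0: rank C_0 − rank ∂_1 = 4 − 3 = 1, and the invariant factors of ∂_1 are all 1, so H_0 = Z.
  H_1: rank ker ∂_1 − rank ∂_2 = (6 − 3) − 3 = 0, and the invariant factors of ∂_2 are all 1, so H_1 = 0.
  H_2: rank ker ∂_2 − rank ∂_3 = (4 − 3) − 0 = 1, and there is no ∂_3, so H_2 = Z.

As a check, the Euler characteristic is 4 − 6 + 4 = 2, which agrees with 1 − 0 + 1 = 2.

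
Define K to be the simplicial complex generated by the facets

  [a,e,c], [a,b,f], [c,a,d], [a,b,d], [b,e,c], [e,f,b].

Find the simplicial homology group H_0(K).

Order the vertices as a < b < c < d < e < f. Listing each simplex with vertices in this order, K has dimension 2 with simplices:

  0-simplices (6): a, b, c, d, e, f
  1-simplices (12): ab, ac, ad, ae, af, bc, bd, be, bf, cd, ce, ef
  2-simplices (6): abd, abf, acd, ace, bce, bef

Hence C_0 ≅ Z^6, C_1 ≅ Z^12, C_2 ≅ Z^6.

∂_1: C_1 → C_0 maps an edge to its endpoints' difference, ∂[p,q] = q − p. For instance
  ∂ad = d − a.
This gives a 6×12 integer matrix of rank 5; reducing to Smith normal form yields diagonal entries (1,1,1,1,1).

Boundary ∂_2: C_2 → C_1 sends each 2-simplex [p,q,r] to [q,r] − [p,r] + [p,q]. For instance
  ∂acd = cd − ad + ac,
  ∂ace = ce − ae + ac.
The 12×6 boundary matrix has rank 6 and Smith normal form diag(1,1,1,1,1,1).

Computing H_k = (kernel of ∂_k) / (image of ∂_{k+1}):

  H_0: rank C_0 − rank ∂_1 = 6 − 5 = 1, and the invariant factors of ∂_1 are all 1, so H_0 = Z.

H_0 ≅ Z.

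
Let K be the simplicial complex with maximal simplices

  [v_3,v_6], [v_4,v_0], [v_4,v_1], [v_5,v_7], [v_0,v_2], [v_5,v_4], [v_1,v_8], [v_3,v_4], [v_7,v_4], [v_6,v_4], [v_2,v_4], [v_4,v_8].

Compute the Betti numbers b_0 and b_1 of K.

b_0 = 1, b_1 = 4.

Order the vertices as v_0 < v_1 < v_2 < v_3 < v_4 < v_5 < v_6 < v_7 < v_8. Listing each simplex with vertices in this order, K has dimension 1 with simplices:

  0-simplices (9): [v_0], [v_1], [v_2], [v_3], [v_4], [v_5], [v_6], [v_7], [v_8]
  1-simplices (12): [v_0,v_2], [v_0,v_4], [v_1,v_4], [v_1,v_8], [v_2,v_4], [v_3,v_4], [v_3,v_6], [v_4,v_5], [v_4,v_6], [v_4,v_7], [v_4,v_8], [v_5,v_7]

so the chain groups are C_0 ≅ Z^9, C_1 ≅ Z^12.

The boundary map ∂_1: C_1 → C_0 is given by ∂[p,q] = [q] − [p]. For instance
  ∂[v_4,v_5] = [v_5] − [v_4].
This gives a 9×12 integer matrix of rank 8; reducing to Smith normal form yields diagonal entries (1,1,1,1,1,1,1,1).

From H_k ≅ ker(∂_k) / im(∂_{k+1}) we obtain:

  H_0: rank C_0 − rank ∂_1 = 9 − 8 = 1, and the invariant factors of ∂_1 are all 1, so H_0 = Z.
  H_1: rank ker ∂_1 − rank ∂_2 = (12 − 8) − 0 = 4, and there is no ∂_2, so H_1 = Z^4.

Hence the Betti numbers are b_0 = 1, b_1 = 4.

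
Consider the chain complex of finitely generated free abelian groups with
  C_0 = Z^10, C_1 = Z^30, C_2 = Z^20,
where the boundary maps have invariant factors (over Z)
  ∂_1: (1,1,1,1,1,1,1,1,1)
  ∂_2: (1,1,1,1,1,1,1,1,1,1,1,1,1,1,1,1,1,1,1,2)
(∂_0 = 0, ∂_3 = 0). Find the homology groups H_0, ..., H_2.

H_0 ≅ Z,  H_1 ≅ Z ⊕ Z_2,  H_2 = 0.

H_0: b_0 = 10 − 0 − 9 = 1; torsion from ∂_1 factors > 1: none. So H_0 ≅ Z.
H_1: b_1 = 30 − 9 − 20 = 1; torsion from ∂_2 factors > 1: [2]. So H_1 ≅ Z ⊕ Z_2.
H_2: b_2 = 20 − 20 − 0 = 0; torsion from ∂_3 factors > 1: none. So H_2 ≅ 0.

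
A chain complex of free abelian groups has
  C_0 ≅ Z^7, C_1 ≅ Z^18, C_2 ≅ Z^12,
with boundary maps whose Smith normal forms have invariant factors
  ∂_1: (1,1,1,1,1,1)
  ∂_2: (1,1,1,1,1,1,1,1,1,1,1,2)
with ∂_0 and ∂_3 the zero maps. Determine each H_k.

H_0: b_0 = 7 − 0 − 6 = 1; torsion from ∂_1 factors > 1: none. So H_0 = Z.
H_1: b_1 = 18 − 6 − 12 = 0; torsion from ∂_2 factors > 1: [2]. So H_1 = Z/2Z.
H_2: b_2 = 12 − 12 − 0 = 0; torsion from ∂_3 factors > 1: none. So H_2 = 0.

H_0 = Z,  H_1 = Z/2Z,  H_2 = 0.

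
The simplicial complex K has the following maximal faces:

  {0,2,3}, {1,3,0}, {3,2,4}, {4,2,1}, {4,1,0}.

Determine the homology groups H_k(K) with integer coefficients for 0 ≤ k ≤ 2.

H_0 = Z,  H_1 = Z,  H_2 = 0.

Order the vertices as 0 < 1 < 2 < 3 < 4. Listing each simplex with vertices in this order, K has dimension 2 with simplices:

  0-simplices (5): [0], [1], [2], [3], [4]
  1-simplices (10): [0,1], [0,2], [0,3], [0,4], [1,2], [1,3], [1,4], [2,3], [2,4], [3,4]
  2-simplices (5): [0,1,3], [0,1,4], [0,2,3], [1,2,4], [2,3,4]

so the chain groups are C_0 ≅ Z^5, C_1 ≅ Z^10, C_2 ≅ Z^5.

Boundary ∂_1: C_1 → C_0 sends each edge [p,q] (with p < q) to q − p.
This gives a 5×10 integer matrix of rank 4; reducing to Smith normal form yields diagonal entries (1,1,1,1).

∂_2: C_2 → C_1 acts by ∂[p,q,r] = [q,r] − [p,r] + [p,q]. For instance
  ∂[0,2,3] = [2,3] − [0,3] + [0,2],
  ∂[1,2,4] = [2,4] − [1,4] + [1,2].
This gives a 10×5 integer matrix of rank 5; reducing to Smith normal form yields diagonal entries (1,1,1,1,1).

Now H_k = ker ∂_k / im ∂_{k+1}, so:

  H_0: rank C_0 − rank ∂_1 = 5 − 4 = 1, and the invariant factors of ∂_1 are all 1, so H_0 = Z.
  H_1: rank ker ∂_1 − rank ∂_2 = (10 − 4) − 5 = 1, and the invariant factors of ∂_2 are all 1, so H_1 = Z.
  H_2: rank ker ∂_2 − rank ∂_3 = (5 − 5) − 0 = 0, and there is no ∂_3, so H_2 = 0.

As a check, the Euler characteristic is 5 − 10 + 5 = 0, which agrees with 1 − 1 + 0 = 0.
(K is a triangulation of the Möbius band.)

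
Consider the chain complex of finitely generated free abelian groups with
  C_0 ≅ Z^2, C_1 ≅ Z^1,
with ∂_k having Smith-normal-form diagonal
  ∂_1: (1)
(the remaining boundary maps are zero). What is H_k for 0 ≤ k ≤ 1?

H_0 = Z,  H_1 = 0.

H_0: b_0 = 2 − 0 − 1 = 1; torsion from ∂_1 factors > 1: none. So H_0 = Z.
H_1: b_1 = 1 − 1 − 0 = 0; torsion from ∂_2 factors > 1: none. So H_1 = 0.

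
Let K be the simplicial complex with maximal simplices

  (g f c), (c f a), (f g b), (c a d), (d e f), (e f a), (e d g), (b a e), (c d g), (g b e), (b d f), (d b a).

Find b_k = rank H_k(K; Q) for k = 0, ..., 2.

b_0 = 1, b_1 = 0, b_2 = 0.

Fix the vertex order a < b < c < d < e < f < g and write every simplex with vertices in increasing order. Then dim K = 2 and the simplices of K are:

  0-simplices (7): a, b, c, d, e, f, g
  1-simplices (18): ab, ac, ad, ae, af, bd, be, bf, bg, cd, cf, cg, de, df, dg, ef, eg, fg
  2-simplices (12): abd, abe, acd, acf, aef, bdf, beg, bfg, cdg, cfg, def, deg

Hence C_0 ≅ Z^7, C_1 ≅ Z^18, C_2 ≅ Z^12.

The boundary map ∂_1: C_1 → C_0 is given by ∂[p,q] = [q] − [p]. For instance
  ∂ac = c − a.
This gives a 7×18 integer matrix of rank 6; reducing to Smith normal form yields diagonal entries (1,1,1,1,1,1).

The boundary map ∂_2: C_2 → C_1 acts by ∂[p,q,r] = [q,r] − [p,r] + [p,q]. For instance
  ∂abe = be − ae + ab,
  ∂bfg = fg − bg + bf.
The resulting 18×12 matrix has rank 12, and its Smith normal form has invariant factors (1,1,1,1,1,1,1,1,1,1,1,2).

Now H_k = ker ∂_k / im ∂_{k+1}, so:

  H_0: rank C_0 − rank ∂_1 = 7 − 6 = 1, and the invariant factors of ∂_1 are all 1, so H_0 ≅ Z.
  H_1: rank ker ∂_1 − rank ∂_2 = (18 − 6) − 12 = 0, and ∂_2 has invariant factor 2 > 1, so H_1 ≅ Z/2.
  H_2: rank ker ∂_2 − rank ∂_3 = (12 − 12) − 0 = 0, and there is no ∂_3, so H_2 ≅ 0.

As a check, the Euler characteristic is 7 − 18 + 12 = 1, which agrees with 1 − 0 + 0 = 1.
(K is a triangulation of the real projective plane RP^2.)

Hence the Betti numbers are b_0 = 1, b_1 = 0, b_2 = 0.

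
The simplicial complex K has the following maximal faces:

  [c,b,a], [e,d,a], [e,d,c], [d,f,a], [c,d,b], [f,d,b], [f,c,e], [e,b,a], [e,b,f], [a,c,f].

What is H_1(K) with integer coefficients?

K has 6 vertices, 15 edges, 10 triangles.
rank ∂_1 = 5, rank ∂_2 = 10 ⇒ b_1 = 15 − 5 − 10 = 0; ∂_2 has invariant factor(s) [2] giving torsion. So H_1 = Z/2.

H_1 ≅ Z/2.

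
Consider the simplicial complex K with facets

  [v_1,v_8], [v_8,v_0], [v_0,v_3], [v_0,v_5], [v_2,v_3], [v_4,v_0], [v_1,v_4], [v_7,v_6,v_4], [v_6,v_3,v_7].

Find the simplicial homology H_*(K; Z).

H_0 = Z,  H_1 = Z^2,  H_2 = 0.

Take the total order v_0 < v_1 < v_2 < v_3 < v_4 < v_5 < v_6 < v_7 < v_8 on the vertex set. Then K (dimension 2) consists of the simplices:

  0-simplices (9): [v_0], [v_1], [v_2], [v_3], [v_4], [v_5], [v_6], [v_7], [v_8]
  1-simplices (12): [v_0,v_3], [v_0,v_4], [v_0,v_5], [v_0,v_8], [v_1,v_4], [v_1,v_8], [v_2,v_3], [v_3,v_6], [v_3,v_7], [v_4,v_6], [v_4,v_7], [v_6,v_7]
  2-simplices (2): [v_3,v_6,v_7], [v_4,v_6,v_7]

giving chain groups C_0 ≅ Z^9, C_1 ≅ Z^12, C_2 ≅ Z^2.

The boundary map ∂_1: C_1 → C_0 is given by ∂[p,q] = [q] − [p]. For instance
  ∂[v_0,v_8] = [v_8] − [v_0].
This gives a 9×12 integer matrix of rank 8; reducing to Smith normal form yields diagonal entries (1,1,1,1,1,1,1,1).

∂_2: C_2 → C_1 maps a triangle to the signed sum of its edges. For instance
  ∂[v_4,v_6,v_7] = [v_6,v_7] − [v_4,v_7] + [v_4,v_6],
  ∂[v_3,v_6,v_7] = [v_6,v_7] − [v_3,v_7] + [v_3,v_6].
The 12×2 boundary matrix has rank 2 and Smith normal form diag(1,1).

From H_k ≅ ker(∂_k) / im(∂_{k+1}) we obtain:

  H_0: rank C_0 − rank ∂_1 = 9 − 8 = 1, and the invariant factors of ∂_1 are all 1, so H_0 ≅ Z.
  H_1: rank ker ∂_1 − rank ∂_2 = (12 − 8) − 2 = 2, and the invariant factors of ∂_2 are all 1, so H_1 ≅ Z^2.
  H_2: rank ker ∂_2 − rank ∂_3 = (2 − 2) − 0 = 0, and there is no ∂_3, so H_2 ≅ 0.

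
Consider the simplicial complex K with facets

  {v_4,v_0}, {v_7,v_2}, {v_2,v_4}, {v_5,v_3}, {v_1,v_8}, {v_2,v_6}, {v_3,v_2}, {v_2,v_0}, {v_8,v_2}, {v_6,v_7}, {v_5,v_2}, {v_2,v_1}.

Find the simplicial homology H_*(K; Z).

H_0 = Z,  H_1 = Z^4.

Fix the vertex order v_0 < v_1 < v_2 < v_3 < v_4 < v_5 < v_6 < v_7 < v_8 and write every simplex with vertices in increasing order. Then dim K = 1 and the simplices of K are:

  0-simplices (9): [v_0], [v_1], [v_2], [v_3], [v_4], [v_5], [v_6], [v_7], [v_8]
  1-simplices (12): [v_0,v_2], [v_0,v_4], [v_1,v_2], [v_1,v_8], [v_2,v_3], [v_2,v_4], [v_2,v_5], [v_2,v_6], [v_2,v_7], [v_2,v_8], [v_3,v_5], [v_6,v_7]

giving chain groups C_0 ≅ Z^9, C_1 ≅ Z^12.

Boundary ∂_1: C_1 → C_0 maps an edge to its endpoints' difference, ∂[p,q] = q − p. For instance
  ∂[v_0,v_2] = [v_2] − [v_0].
As a 9×12 matrix over Z this has rank 8, with invariant factors (1,1,1,1,1,1,1,1).

Computing H_k = (kernel of ∂_k) / (image of ∂_{k+1}):

  H_0: rank C_0 − rank ∂_1 = 9 − 8 = 1, and the invariant factors of ∂_1 are all 1, so H_0 = Z.
  H_1: rank ker ∂_1 − rank ∂_2 = (12 − 8) − 0 = 4, and there is no ∂_2, so H_1 = Z^4.

As a check, the Euler characteristic is 9 − 12 = -3, which agrees with 1 − 4 = -3.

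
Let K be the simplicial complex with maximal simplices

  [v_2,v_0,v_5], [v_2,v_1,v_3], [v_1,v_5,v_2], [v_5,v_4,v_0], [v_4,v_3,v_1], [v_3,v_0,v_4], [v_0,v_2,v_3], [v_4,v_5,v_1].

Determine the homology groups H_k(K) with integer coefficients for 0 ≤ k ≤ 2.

H_0 = Z,  H_1 = 0,  H_2 = Z.

K has 6 vertices, 12 edges, 8 triangles.
rank ∂_0 = 0, rank ∂_1 = 5 ⇒ b_0 = 6 − 0 − 5 = 1; all invariant factors of ∂_1 are 1 so no torsion. So H_0 ≅ Z.
rank ∂_1 = 5, rank ∂_2 = 7 ⇒ b_1 = 12 − 5 − 7 = 0; all invariant factors of ∂_2 are 1 so no torsion. So H_1 ≅ 0.
rank ∂_2 = 7, rank ∂_3 = 0 ⇒ b_2 = 8 − 7 − 0 = 1. So H_2 ≅ Z.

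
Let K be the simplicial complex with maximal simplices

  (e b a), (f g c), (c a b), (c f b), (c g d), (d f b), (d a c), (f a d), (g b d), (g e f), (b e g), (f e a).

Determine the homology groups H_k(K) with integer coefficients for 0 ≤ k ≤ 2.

We work with the vertex ordering a < b < c < d < e < f < g. The simplices of K, each written with vertices in increasing order, are:

  0-simplices (7): a, b, c, d, e, f, g
  1-simplices (18): ab, ac, ad, ae, af, bc, bd, be, bf, bg, cd, cf, cg, df, dg, ef, eg, fg
  2-simplices (12): abc, abe, acd, adf, aef, bcf, bdf, bdg, beg, cdg, cfg, efg

so the chain groups are C_0 ≅ Z^7, C_1 ≅ Z^18, C_2 ≅ Z^12.

The boundary map ∂_1: C_1 → C_0 sends each edge [p,q] (with p < q) to q − p. For instance
  ∂ef = f − e.
As a 7×18 matrix over Z this has rank 6, with invariant factors (1,1,1,1,1,1).

Boundary ∂_2: C_2 → C_1 sends each 2-simplex [p,q,r] to [q,r] − [p,r] + [p,q]. For instance
  ∂abe = be − ae + ab,
  ∂aef = ef − af + ae.
This gives a 18×12 integer matrix of rank 12; reducing to Smith normal form yields diagonal entries (1,1,1,1,1,1,1,1,1,1,1,2).

From H_k ≅ ker(∂_k) / im(∂_{k+1}) we obtain:

  H_0: rank C_0 − rank ∂_1 = 7 − 6 = 1, and the invariant factors of ∂_1 are all 1, so H_0 = Z.
  H_1: rank ker ∂_1 − rank ∂_2 = (18 − 6) − 12 = 0, and ∂_2 has invariant factor 2 > 1, so H_1 = Z/2.
  H_2: rank ker ∂_2 − rank ∂_3 = (12 − 12) − 0 = 0, and there is no ∂_3, so H_2 = 0.

As a check, the Euler characteristic is 7 − 18 + 12 = 1, which agrees with 1 − 0 + 0 = 1.

H_0 = Z,  H_1 = Z/2,  H_2 = 0.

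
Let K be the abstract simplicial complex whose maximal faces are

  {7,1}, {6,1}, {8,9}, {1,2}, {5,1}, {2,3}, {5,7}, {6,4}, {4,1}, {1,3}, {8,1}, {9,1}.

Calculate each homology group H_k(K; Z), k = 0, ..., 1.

H_0 = Z,  H_1 = Z^4.

We work with the vertex ordering 1 < 2 < 3 < 4 < 5 < 6 < 7 < 8 < 9. The simplices of K, each written with vertices in increasing order, are:

  0-simplices (9): [1], [2], [3], [4], [5], [6], [7], [8], [9]
  1-simplices (12): [1,2], [1,3], [1,4], [1,5], [1,6], [1,7], [1,8], [1,9], [2,3], [4,6], [5,7], [8,9]

so the chain groups are C_0 ≅ Z^9, C_1 ≅ Z^12.

Boundary ∂_1: C_1 → C_0 is given by ∂[p,q] = [q] − [p]. For instance
  ∂[1,5] = [5] − [1].
This gives a 9×12 integer matrix of rank 8; reducing to Smith normal form yields diagonal entries (1,1,1,1,1,1,1,1).

Computing H_k = (kernel of ∂_k) / (image of ∂_{k+1}):

  H_0: rank C_0 − rank ∂_1 = 9 − 8 = 1, and the invariant factors of ∂_1 are all 1, so H_0 ≅ Z.
  H_1: rank ker ∂_1 − rank ∂_2 = (12 − 8) − 0 = 4, and there is no ∂_2, so H_1 ≅ Z^4.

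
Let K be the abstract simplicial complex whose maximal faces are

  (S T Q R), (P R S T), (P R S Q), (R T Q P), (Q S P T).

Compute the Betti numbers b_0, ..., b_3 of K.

b_0 = 1, b_1 = 0, b_2 = 0, b_3 = 1.

We work with the vertex ordering P < Q < R < S < T. The simplices of K, each written with vertices in increasing order, are:

  0-simplices (5): P, Q, R, S, T
  1-simplices (10): PQ, PR, PS, PT, QR, QS, QT, RS, RT, ST
  2-simplices (10): PQR, PQS, PQT, PRS, PRT, PST, QRS, QRT, QST, RST
  3-simplices (5): PQRS, PQRT, PQST, PRST, QRST

giving chain groups C_0 ≅ Z^5, C_1 ≅ Z^10, C_2 ≅ Z^10, C_3 ≅ Z^5.

Boundary ∂_1: C_1 → C_0 sends each edge [p,q] (with p < q) to q − p.
This gives a 5×10 integer matrix of rank 4; reducing to Smith normal form yields diagonal entries (1,1,1,1).

The boundary map ∂_2: C_2 → C_1 sends each 2-simplex [p,q,r] to [q,r] − [p,r] + [p,q]. For instance
  ∂RST = ST − RT + RS,
  ∂PRT = RT − PT + PR.
As a 10×10 matrix over Z this has rank 6, with invariant factors (1,1,1,1,1,1).

∂_3: C_3 → C_2 sends each 3-simplex σ to the alternating sum Σ_i (−1)^i (σ with its i-th vertex removed). For instance
  ∂PQRT = QRT − PRT + PQT − PQR,
  ∂QRST = RST − QST + QRT − QRS.
The resulting 10×5 matrix has rank 4, and its Smith normal form has invariant factors (1,1,1,1).

Now H_k = ker ∂_k / im ∂_{k+1}, so:

  H_0: rank C_0 − rank ∂_1 = 5 − 4 = 1, and the invariant factors of ∂_1 are all 1, so H_0 = Z.
  H_1: rank ker ∂_1 − rank ∂_2 = (10 − 4) − 6 = 0, and the invariant factors of ∂_2 are all 1, so H_1 = 0.
  H_2: rank ker ∂_2 − rank ∂_3 = (10 − 6) − 4 = 0, and the invariant factors of ∂_3 are all 1, so H_2 = 0.
  H_3: rank ker ∂_3 − rank ∂_4 = (5 − 4) − 0 = 1, and there is no ∂_4, so H_3 = Z.

As a check, the Euler characteristic is 5 − 10 + 10 − 5 = 0, which agrees with 1 − 0 + 0 − 1 = 0.
(K is a triangulation of the 3-sphere S^3.)

Hence the Betti numbers are b_0 = 1, b_1 = 0, b_2 = 0, b_3 = 1.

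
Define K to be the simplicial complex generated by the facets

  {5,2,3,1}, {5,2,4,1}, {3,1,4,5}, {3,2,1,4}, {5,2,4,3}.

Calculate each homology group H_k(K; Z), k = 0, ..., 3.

H_0 ≅ Z,  H_1 = 0,  H_2 = 0,  H_3 ≅ Z.

Order the vertices as 1 < 2 < 3 < 4 < 5. Listing each simplex with vertices in this order, K has dimension 3 with simplices:

  0-simplices (5): [1], [2], [3], [4], [5]
  1-simplices (10): [1,2], [1,3], [1,4], [1,5], [2,3], [2,4], [2,5], [3,4], [3,5], [4,5]
  2-simplices (10): [1,2,3], [1,2,4], [1,2,5], [1,3,4], [1,3,5], [1,4,5], [2,3,4], [2,3,5], [2,4,5], [3,4,5]
  3-simplices (5): [1,2,3,4], [1,2,3,5], [1,2,4,5], [1,3,4,5], [2,3,4,5]

so the chain groups are C_0 ≅ Z^5, C_1 ≅ Z^10, C_2 ≅ Z^10, C_3 ≅ Z^5.

Boundary ∂_1: C_1 → C_0 sends each edge [p,q] (with p < q) to q − p.
This gives a 5×10 integer matrix of rank 4; reducing to Smith normal form yields diagonal entries (1,1,1,1).

The boundary map ∂_2: C_2 → C_1 acts by ∂[p,q,r] = [q,r] − [p,r] + [p,q]. For instance
  ∂[2,4,5] = [4,5] − [2,5] + [2,4],
  ∂[1,2,5] = [2,5] − [1,5] + [1,2].
The 10×10 boundary matrix has rank 6 and Smith normal form diag(1,1,1,1,1,1).

Boundary ∂_3: C_3 → C_2 sends each 3-simplex σ to the alternating sum Σ_i (−1)^i (σ with its i-th vertex removed). For instance
  ∂[2,3,4,5] = [3,4,5] − [2,4,5] + [2,3,5] − [2,3,4],
  ∂[1,2,3,4] = [2,3,4] − [1,3,4] + [1,2,4] − [1,2,3].
This gives a 10×5 integer matrix of rank 4; reducing to Smith normal form yields diagonal entries (1,1,1,1).

Reading off H_k = ker ∂_k / im ∂_{k+1}:

  H_0: rank C_0 − rank ∂_1 = 5 − 4 = 1, and the invariant factors of ∂_1 are all 1, so H_0 = Z.
  H_1: rank ker ∂_1 − rank ∂_2 = (10 − 4) − 6 = 0, and the invariant factors of ∂_2 are all 1, so H_1 = 0.
  H_2: rank ker ∂_2 − rank ∂_3 = (10 − 6) − 4 = 0, and the invariant factors of ∂_3 are all 1, so H_2 = 0.
  H_3: rank ker ∂_3 − rank ∂_4 = (5 − 4) − 0 = 1, and there is no ∂_4, so H_3 = Z.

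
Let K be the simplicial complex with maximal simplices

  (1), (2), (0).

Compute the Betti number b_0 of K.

Order the vertices as 0 < 1 < 2. Listing each simplex with vertices in this order, K has dimension 0 with simplices:

  0-simplices (3): [0], [1], [2]

so the chain groups are C_0 ≅ Z^3.

From H_k ≅ ker(∂_k) / im(∂_{k+1}) we obtain:

  H_0: rank C_0 − rank ∂_1 = 3 − 0 = 3, and there is no ∂_1, so H_0 ≅ Z^3.

Hence the Betti numbers are b_0 = 3.

b_0 = 3.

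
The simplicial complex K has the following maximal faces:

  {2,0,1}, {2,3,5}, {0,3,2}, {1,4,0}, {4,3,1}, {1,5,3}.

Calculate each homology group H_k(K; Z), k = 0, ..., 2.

H_0 = Z,  H_1 = Z,  H_2 = 0.

Order the vertices as 0 < 1 < 2 < 3 < 4 < 5. Listing each simplex with vertices in this order, K has dimension 2 with simplices:

  0-simplices (6): [0], [1], [2], [3], [4], [5]
  1-simplices (12): [0,1], [0,2], [0,3], [0,4], [1,2], [1,3], [1,4], [1,5], [2,3], [2,5], [3,4], [3,5]
  2-simplices (6): [0,1,2], [0,1,4], [0,2,3], [1,3,4], [1,3,5], [2,3,5]

Hence C_0 ≅ Z^6, C_1 ≅ Z^12, C_2 ≅ Z^6.

The boundary map ∂_1: C_1 → C_0 maps an edge to its endpoints' difference, ∂[p,q] = q − p.
As a 6×12 matrix over Z this has rank 5, with invariant factors (1,1,1,1,1).

The boundary map ∂_2: C_2 → C_1 maps a triangle to the signed sum of its edges. For instance
  ∂[1,3,4] = [3,4] − [1,4] + [1,3],
  ∂[2,3,5] = [3,5] − [2,5] + [2,3].
The resulting 12×6 matrix has rank 6, and its Smith normal form has invariant factors (1,1,1,1,1,1).

Now H_k = ker ∂_k / im ∂_{k+1}, so:

  H_0: rank C_0 − rank ∂_1 = 6 − 5 = 1, and the invariant factors of ∂_1 are all 1, so H_0 = Z.
  H_1: rank ker ∂_1 − rank ∂_2 = (12 − 5) − 6 = 1, and the invariant factors of ∂_2 are all 1, so H_1 = Z.
  H_2: rank ker ∂_2 − rank ∂_3 = (6 − 6) − 0 = 0, and there is no ∂_3, so H_2 = 0.

As a check, the Euler characteristic is 6 − 12 + 6 = 0, which agrees with 1 − 1 + 0 = 0.
(K is a triangulation of the cylinder S^1 x I.)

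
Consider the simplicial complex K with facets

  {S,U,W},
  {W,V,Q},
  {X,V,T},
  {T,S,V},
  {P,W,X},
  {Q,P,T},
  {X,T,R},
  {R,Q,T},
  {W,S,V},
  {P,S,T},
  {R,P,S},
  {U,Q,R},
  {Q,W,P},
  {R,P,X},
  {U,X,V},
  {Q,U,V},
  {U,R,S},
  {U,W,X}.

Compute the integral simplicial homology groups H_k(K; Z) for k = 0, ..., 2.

H_0 = Z,  H_1 = Z ⊕ Z/2Z,  H_2 = 0.

We work with the vertex ordering P < Q < R < S < T < U < V < W < X. The simplices of K, each written with vertices in increasing order, are:

  0-simplices (9): P, Q, R, S, T, U, V, W, X
  1-simplices (27): PQ, PR, PS, PT, PW, PX, QR, QT, QU, QV, QW, RS, RT, RU, RX, ST, SU, SV, SW, TV, TX, UV, UW, UX, VW, VX, WX
  2-simplices (18): PQT, PQW, PRS, PRX, PST, PWX, QRT, QRU, QUV, QVW, RSU, RTX, STV, SUW, SVW, TVX, UVX, UWX

giving chain groups C_0 ≅ Z^9, C_1 ≅ Z^27, C_2 ≅ Z^18.

∂_1: C_1 → C_0 sends each edge [p,q] (with p < q) to q − p. For instance
  ∂RX = X − R.
This gives a 9×27 integer matrix of rank 8; reducing to Smith normal form yields diagonal entries (1,1,1,1,1,1,1,1).

Boundary ∂_2: C_2 → C_1 acts by ∂[p,q,r] = [q,r] − [p,r] + [p,q]. For instance
  ∂STV = TV − SV + ST,
  ∂QVW = VW − QW + QV.
This gives a 27×18 integer matrix of rank 18; reducing to Smith normal form yields diagonal entries (1,1,1,1,1,1,1,1,1,1,1,1,1,1,1,1,1,2).

Now H_k = ker ∂_k / im ∂_{k+1}, so:

  H_0: rank C_0 − rank ∂_1 = 9 − 8 = 1, and the invariant factors of ∂_1 are all 1, so H_0 = Z.
  H_1: rank ker ∂_1 − rank ∂_2 = (27 − 8) − 18 = 1, and ∂_2 has invariant factor 2 > 1, so H_1 = Z ⊕ Z/2Z.
  H_2: rank ker ∂_2 − rank ∂_3 = (18 − 18) − 0 = 0, and there is no ∂_3, so H_2 = 0.

(K is a triangulation of the Klein bottle.)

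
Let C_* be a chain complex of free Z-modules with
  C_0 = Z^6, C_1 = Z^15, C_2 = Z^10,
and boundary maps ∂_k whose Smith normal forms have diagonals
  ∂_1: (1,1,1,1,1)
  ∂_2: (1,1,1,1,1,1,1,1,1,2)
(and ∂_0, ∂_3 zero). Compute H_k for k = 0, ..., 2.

H_0 ≅ Z,  H_1 ≅ Z/2Z,  H_2 = 0.

H_0: b_0 = 6 − 0 − 5 = 1; torsion from ∂_1 factors > 1: none. So H_0 ≅ Z.
H_1: b_1 = 15 − 5 − 10 = 0; torsion from ∂_2 factors > 1: [2]. So H_1 ≅ Z/2Z.
H_2: b_2 = 10 − 10 − 0 = 0; torsion from ∂_3 factors > 1: none. So H_2 ≅ 0.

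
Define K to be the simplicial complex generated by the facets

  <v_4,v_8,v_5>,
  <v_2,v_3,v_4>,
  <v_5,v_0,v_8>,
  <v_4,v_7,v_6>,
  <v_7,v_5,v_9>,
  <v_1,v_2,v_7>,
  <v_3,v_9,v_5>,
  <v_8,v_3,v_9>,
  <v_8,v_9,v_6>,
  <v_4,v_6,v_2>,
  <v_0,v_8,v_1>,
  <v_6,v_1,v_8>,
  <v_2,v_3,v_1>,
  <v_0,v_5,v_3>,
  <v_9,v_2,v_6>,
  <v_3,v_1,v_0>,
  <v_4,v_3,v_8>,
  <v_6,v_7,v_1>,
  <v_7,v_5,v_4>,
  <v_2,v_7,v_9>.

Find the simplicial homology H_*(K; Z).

H_0 = Z,  H_1 = Z ⊕ Z/2,  H_2 = 0.

Take the total order v_0 < v_1 < v_2 < v_3 < v_4 < v_5 < v_6 < v_7 < v_8 < v_9 on the vertex set. Then K (dimension 2) consists of the simplices:

  0-simplices (10): [v_0], [v_1], [v_2], [v_3], [v_4], [v_5], [v_6], [v_7], [v_8], [v_9]
  1-simplices (30): (30 of them)
  2-simplices (20): (20 of them)

giving chain groups C_0 ≅ Z^10, C_1 ≅ Z^30, C_2 ≅ Z^20.

∂_1: C_1 → C_0 is given by ∂[p,q] = [q] − [p]. For instance
  ∂[v_4,v_8] = [v_8] − [v_4].
The resulting 10×30 matrix has rank 9, and its Smith normal form has invariant factors (1,1,1,1,1,1,1,1,1).

The boundary map ∂_2: C_2 → C_1 sends each 2-simplex [p,q,r] to [q,r] − [p,r] + [p,q]. For instance
  ∂[v_3,v_4,v_8] = [v_4,v_8] − [v_3,v_8] + [v_3,v_4],
  ∂[v_4,v_5,v_7] = [v_5,v_7] − [v_4,v_7] + [v_4,v_5].
As a 30×20 matrix over Z this has rank 20, with invariant factors (1,1,1,1,1,1,1,1,1,1,1,1,1,1,1,1,1,1,1,2).

Computing H_k = (kernel of ∂_k) / (image of ∂_{k+1}):

  H_0: rank C_0 − rank ∂_1 = 10 − 9 = 1, and the invariant factors of ∂_1 are all 1, so H_0 ≅ Z.
  H_1: rank ker ∂_1 − rank ∂_2 = (30 − 9) − 20 = 1, and ∂_2 has invariant factor 2 > 1, so H_1 ≅ Z ⊕ Z/2.
  H_2: rank ker ∂_2 − rank ∂_3 = (20 − 20) − 0 = 0, and there is no ∂_3, so H_2 ≅ 0.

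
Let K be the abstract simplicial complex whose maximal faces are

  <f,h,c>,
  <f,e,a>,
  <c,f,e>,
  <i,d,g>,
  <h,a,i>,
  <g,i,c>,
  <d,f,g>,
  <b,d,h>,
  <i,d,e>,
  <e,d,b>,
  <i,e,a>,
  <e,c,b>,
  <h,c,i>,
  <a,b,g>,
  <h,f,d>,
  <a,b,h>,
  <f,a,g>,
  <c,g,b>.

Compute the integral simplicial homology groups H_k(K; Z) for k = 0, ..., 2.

Take the total order a < b < c < d < e < f < g < h < i on the vertex set. Then K (dimension 2) consists of the simplices:

  0-simplices (9): a, b, c, d, e, f, g, h, i
  1-simplices (27): ab, ae, af, ag, ah, ai, bc, bd, be, bg, bh, ce, cf, cg, ch, ci, de, df, dg, dh, di, ef, ei, fg, fh, gi, hi
  2-simplices (18): abg, abh, aef, aei, afg, ahi, bce, bcg, bde, bdh, cef, cfh, cgi, chi, dei, dfg, dfh, dgi

Hence C_0 ≅ Z^9, C_1 ≅ Z^27, C_2 ≅ Z^18.

∂_1: C_1 → C_0 is given by ∂[p,q] = [q] − [p].
The resulting 9×27 matrix has rank 8, and its Smith normal form has invariant factors (1,1,1,1,1,1,1,1).

Boundary ∂_2: C_2 → C_1 sends each 2-simplex [p,q,r] to [q,r] − [p,r] + [p,q]. For instance
  ∂dfg = fg − dg + df,
  ∂bde = de − be + bd.
The 27×18 boundary matrix has rank 17 and Smith normal form diag(1,1,1,1,1,1,1,1,1,1,1,1,1,1,1,1,1).

Reading off H_k = ker ∂_k / im ∂_{k+1}:

  H_0: rank C_0 − rank ∂_1 = 9 − 8 = 1, and the invariant factors of ∂_1 are all 1, so H_0 ≅ Z.
  H_1: rank ker ∂_1 − rank ∂_2 = (27 − 8) − 17 = 2, and the invariant factors of ∂_2 are all 1, so H_1 ≅ Z^2.
  H_2: rank ker ∂_2 − rank ∂_3 = (18 − 17) − 0 = 1, and there is no ∂_3, so H_2 ≅ Z.

As a check, the Euler characteristic is 9 − 27 + 18 = 0, which agrees with 1 − 2 + 1 = 0.
(K is a triangulation of the torus T^2.)

H_0 = Z,  H_1 = Z^2,  H_2 = Z.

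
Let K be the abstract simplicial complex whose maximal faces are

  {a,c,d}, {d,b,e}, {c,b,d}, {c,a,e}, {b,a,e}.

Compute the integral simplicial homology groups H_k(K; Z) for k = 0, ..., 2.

H_0 = Z,  H_1 = Z,  H_2 = 0.

Fix the vertex order a < b < c < d < e and write every simplex with vertices in increasing order. Then dim K = 2 and the simplices of K are:

  0-simplices (5): a, b, c, d, e
  1-simplices (10): ab, ac, ad, ae, bc, bd, be, cd, ce, de
  2-simplices (5): abe, acd, ace, bcd, bde

Hence C_0 ≅ Z^5, C_1 ≅ Z^10, C_2 ≅ Z^5.

Boundary ∂_1: C_1 → C_0 is given by ∂[p,q] = [q] − [p]. For instance
  ∂bd = d − b.
The resulting 5×10 matrix has rank 4, and its Smith normal form has invariant factors (1,1,1,1).

∂_2: C_2 → C_1 acts by ∂[p,q,r] = [q,r] − [p,r] + [p,q]. For instance
  ∂bcd = cd − bd + bc,
  ∂acd = cd − ad + ac.
The resulting 10×5 matrix has rank 5, and its Smith normal form has invariant factors (1,1,1,1,1).

Computing H_k = (kernel of ∂_k) / (image of ∂_{k+1}):

  H_0: rank C_0 − rank ∂_1 = 5 − 4 = 1, and the invariant factors of ∂_1 are all 1, so H_0 = Z.
  H_1: rank ker ∂_1 − rank ∂_2 = (10 − 4) − 5 = 1, and the invariant factors of ∂_2 are all 1, so H_1 = Z.
  H_2: rank ker ∂_2 − rank ∂_3 = (5 − 5) − 0 = 0, and there is no ∂_3, so H_2 = 0.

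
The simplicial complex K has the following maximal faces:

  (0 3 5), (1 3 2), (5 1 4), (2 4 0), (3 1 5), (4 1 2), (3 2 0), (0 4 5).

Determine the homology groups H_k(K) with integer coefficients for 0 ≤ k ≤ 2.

H_0 ≅ Z,  H_1 = 0,  H_2 ≅ Z.

Order the vertices as 0 < 1 < 2 < 3 < 4 < 5. Listing each simplex with vertices in this order, K has dimension 2 with simplices:

  0-simplices (6): [0], [1], [2], [3], [4], [5]
  1-simplices (12): [0,2], [0,3], [0,4], [0,5], [1,2], [1,3], [1,4], [1,5], [2,3], [2,4], [3,5], [4,5]
  2-simplices (8): [0,2,3], [0,2,4], [0,3,5], [0,4,5], [1,2,3], [1,2,4], [1,3,5], [1,4,5]

giving chain groups C_0 ≅ Z^6, C_1 ≅ Z^12, C_2 ≅ Z^8.

∂_1: C_1 → C_0 sends each edge [p,q] (with p < q) to q − p. For instance
  ∂[2,4] = [4] − [2].
As a 6×12 matrix over Z this has rank 5, with invariant factors (1,1,1,1,1).

The boundary map ∂_2: C_2 → C_1 maps a triangle to the signed sum of its edges. For instance
  ∂[1,3,5] = [3,5] − [1,5] + [1,3],
  ∂[0,2,4] = [2,4] − [0,4] + [0,2].
As a 12×8 matrix over Z this has rank 7, with invariant factors (1,1,1,1,1,1,1).

Now H_k = ker ∂_k / im ∂_{k+1}, so:

  H_0: rank C_0 − rank ∂_1 = 6 − 5 = 1, and the invariant factors of ∂_1 are all 1, so H_0 = Z.
  H_1: rank ker ∂_1 − rank ∂_2 = (12 − 5) − 7 = 0, and the invariant factors of ∂_2 are all 1, so H_1 = 0.
  H_2: rank ker ∂_2 − rank ∂_3 = (8 − 7) − 0 = 1, and there is no ∂_3, so H_2 = Z.

(K is a triangulation of the 2-sphere S^2.)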